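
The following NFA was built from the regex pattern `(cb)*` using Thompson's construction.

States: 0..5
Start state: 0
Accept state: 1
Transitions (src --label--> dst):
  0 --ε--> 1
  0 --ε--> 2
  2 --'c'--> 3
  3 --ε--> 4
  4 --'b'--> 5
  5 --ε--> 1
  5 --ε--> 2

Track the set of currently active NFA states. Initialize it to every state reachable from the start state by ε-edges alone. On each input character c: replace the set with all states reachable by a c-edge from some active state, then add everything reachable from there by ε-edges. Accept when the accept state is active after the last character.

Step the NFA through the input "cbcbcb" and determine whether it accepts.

Answer: ACCEPT

Derivation:
initial (ε-close {0}): {0,1,2}
'c' @ 1: {3,4}
'b' @ 2: {1,2,5}  ✓accept
'c' @ 3: {3,4}
'b' @ 4: {1,2,5}  ✓accept
'c' @ 5: {3,4}
'b' @ 6: {1,2,5}  ✓accept
end set {1,2,5} — state 1 in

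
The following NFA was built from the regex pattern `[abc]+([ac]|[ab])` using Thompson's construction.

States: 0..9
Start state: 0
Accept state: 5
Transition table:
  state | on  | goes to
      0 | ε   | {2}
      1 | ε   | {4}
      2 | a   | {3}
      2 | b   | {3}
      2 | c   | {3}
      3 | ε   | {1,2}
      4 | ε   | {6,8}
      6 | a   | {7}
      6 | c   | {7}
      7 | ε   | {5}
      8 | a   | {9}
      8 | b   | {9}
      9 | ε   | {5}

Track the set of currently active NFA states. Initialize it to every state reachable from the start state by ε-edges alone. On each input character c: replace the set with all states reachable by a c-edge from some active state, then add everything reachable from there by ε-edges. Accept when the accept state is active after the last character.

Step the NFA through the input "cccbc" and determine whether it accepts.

start: ε-closure({0}) = {0,2}
'c' @ 1: {1,2,3,4,6,8}
'c' @ 2: {1,2,3,4,5,6,7,8}  (accept∈set)
'c' @ 3: {1,2,3,4,5,6,7,8}  (accept∈set)
'b' @ 4: {1,2,3,4,5,6,8,9}  (accept∈set)
'c' @ 5: {1,2,3,4,5,6,7,8}  (accept∈set)
final: {1,2,3,4,5,6,7,8}; accept 5 in set

Answer: ACCEPT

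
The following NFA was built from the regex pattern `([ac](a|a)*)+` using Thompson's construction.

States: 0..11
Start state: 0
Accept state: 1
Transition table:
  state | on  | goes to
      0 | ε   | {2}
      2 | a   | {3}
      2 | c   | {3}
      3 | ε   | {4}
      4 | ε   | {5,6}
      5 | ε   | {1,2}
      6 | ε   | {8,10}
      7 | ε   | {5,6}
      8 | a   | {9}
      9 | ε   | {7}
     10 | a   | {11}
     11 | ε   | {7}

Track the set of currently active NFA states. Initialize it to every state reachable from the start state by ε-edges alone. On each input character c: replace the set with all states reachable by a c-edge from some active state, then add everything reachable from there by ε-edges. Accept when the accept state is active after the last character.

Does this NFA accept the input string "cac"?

initial (ε-close {0}): {0,2}
'c' @ 1: {1,2,3,4,5,6,8,10}  [accepting]
'a' @ 2: {1,2,3,4,5,6,7,8,9,10,11}  [accepting]
'c' @ 3: {1,2,3,4,5,6,8,10}  [accepting]
end set {1,2,3,4,5,6,8,10} — state 1 in

Answer: ACCEPT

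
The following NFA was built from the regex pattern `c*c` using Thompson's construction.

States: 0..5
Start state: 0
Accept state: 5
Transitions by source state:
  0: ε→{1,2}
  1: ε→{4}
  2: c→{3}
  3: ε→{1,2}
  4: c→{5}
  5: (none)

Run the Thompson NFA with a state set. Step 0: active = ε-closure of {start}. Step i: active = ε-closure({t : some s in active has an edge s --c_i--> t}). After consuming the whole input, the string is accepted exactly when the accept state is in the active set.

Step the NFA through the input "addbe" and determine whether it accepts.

start: ε-closure({0}) = {0,1,2,4}
'a' @ 1: {}  — state set empty
rest 'ddbe' ignored (set empty)
after full input: {}  (accept=5 not in)

Answer: REJECT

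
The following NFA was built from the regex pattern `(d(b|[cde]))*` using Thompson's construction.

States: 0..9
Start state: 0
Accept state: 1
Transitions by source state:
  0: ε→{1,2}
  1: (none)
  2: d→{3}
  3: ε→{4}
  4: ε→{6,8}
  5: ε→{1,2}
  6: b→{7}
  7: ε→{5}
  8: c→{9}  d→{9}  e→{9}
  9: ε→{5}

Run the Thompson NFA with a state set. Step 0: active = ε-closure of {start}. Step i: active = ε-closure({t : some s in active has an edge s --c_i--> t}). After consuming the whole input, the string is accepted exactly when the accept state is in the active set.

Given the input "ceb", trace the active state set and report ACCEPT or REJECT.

Answer: REJECT

Trace:
start: ε-closure({0}) = {0,1,2}
'c' @ 1: {}  — no active states
rest 'eb' ignored (set empty)
after full input: {}  (accept=1 not in)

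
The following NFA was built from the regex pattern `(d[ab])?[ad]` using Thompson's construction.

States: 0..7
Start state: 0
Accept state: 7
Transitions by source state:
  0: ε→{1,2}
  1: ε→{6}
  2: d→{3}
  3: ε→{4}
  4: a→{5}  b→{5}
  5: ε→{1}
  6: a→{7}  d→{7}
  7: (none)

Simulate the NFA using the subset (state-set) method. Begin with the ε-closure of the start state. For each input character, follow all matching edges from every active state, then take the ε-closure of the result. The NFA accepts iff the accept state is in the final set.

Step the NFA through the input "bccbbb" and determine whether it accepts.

initial (ε-close {0}): {0,1,2,6}
'b' @ 1: {}  — no active states
rest 'ccbbb' ignored (set empty)
final: {}; accept 7 not in set

Answer: REJECT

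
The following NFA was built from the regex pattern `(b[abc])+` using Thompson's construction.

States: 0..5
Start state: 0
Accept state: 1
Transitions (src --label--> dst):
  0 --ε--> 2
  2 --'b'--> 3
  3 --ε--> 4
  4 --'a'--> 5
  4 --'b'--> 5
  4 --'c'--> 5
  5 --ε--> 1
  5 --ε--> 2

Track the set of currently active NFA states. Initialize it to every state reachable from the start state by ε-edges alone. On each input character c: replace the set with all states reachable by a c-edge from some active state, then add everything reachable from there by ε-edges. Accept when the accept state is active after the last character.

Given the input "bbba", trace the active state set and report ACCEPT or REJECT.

Answer: ACCEPT

Trace:
S₀ = ε-closure({0}) = {0,2}
'b' @ 1: {3,4}
'b' @ 2: {1,2,5}  [accepting]
'b' @ 3: {3,4}
'a' @ 4: {1,2,5}  [accepting]
end set {1,2,5} — state 1 in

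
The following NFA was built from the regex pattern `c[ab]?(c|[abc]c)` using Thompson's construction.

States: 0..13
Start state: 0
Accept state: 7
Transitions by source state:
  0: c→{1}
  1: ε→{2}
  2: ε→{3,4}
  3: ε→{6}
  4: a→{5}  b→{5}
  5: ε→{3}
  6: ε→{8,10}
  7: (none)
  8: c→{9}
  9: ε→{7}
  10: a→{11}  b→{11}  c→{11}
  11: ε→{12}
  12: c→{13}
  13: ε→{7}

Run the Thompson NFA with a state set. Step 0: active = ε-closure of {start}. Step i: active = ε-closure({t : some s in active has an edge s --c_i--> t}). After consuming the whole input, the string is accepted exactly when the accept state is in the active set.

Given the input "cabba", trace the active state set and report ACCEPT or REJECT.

Answer: REJECT

Derivation:
start: ε-closure({0}) = {0}
'c' @ 1: {1,2,3,4,6,8,10}
'a' @ 2: {3,5,6,8,10,11,12}
'b' @ 3: {11,12}
'b' @ 4: {}  — state set empty
rest 'a' ignored (set empty)
final: {}; accept 7 not in set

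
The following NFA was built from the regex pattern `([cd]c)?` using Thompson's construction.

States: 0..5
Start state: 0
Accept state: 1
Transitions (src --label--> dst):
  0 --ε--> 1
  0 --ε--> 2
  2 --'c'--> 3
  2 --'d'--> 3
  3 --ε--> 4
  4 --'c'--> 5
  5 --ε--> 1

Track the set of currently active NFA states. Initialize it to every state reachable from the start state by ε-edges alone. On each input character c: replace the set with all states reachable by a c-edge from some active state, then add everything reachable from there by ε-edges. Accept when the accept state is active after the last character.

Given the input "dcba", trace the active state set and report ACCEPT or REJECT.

Answer: REJECT

Derivation:
S₀ = ε-closure({0}) = {0,1,2}
'd' @ 1: {3,4}
'c' @ 2: {1,5}  ✓accept
'b' @ 3: {}  — state set empty
rest 'a' ignored (set empty)
after full input: {}  (accept=1 not in)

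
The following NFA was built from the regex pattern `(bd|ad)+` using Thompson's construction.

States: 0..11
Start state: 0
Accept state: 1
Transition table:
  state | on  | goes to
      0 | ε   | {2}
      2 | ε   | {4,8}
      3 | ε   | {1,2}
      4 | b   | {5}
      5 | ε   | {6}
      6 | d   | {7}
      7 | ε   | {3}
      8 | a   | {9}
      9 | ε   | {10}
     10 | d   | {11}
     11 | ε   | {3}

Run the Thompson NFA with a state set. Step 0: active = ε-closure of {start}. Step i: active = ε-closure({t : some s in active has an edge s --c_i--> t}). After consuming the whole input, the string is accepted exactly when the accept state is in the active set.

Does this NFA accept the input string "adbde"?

initial (ε-close {0}): {0,2,4,8}
'a' @ 1: {9,10}
'd' @ 2: {1,2,3,4,8,11}  [accepting]
'b' @ 3: {5,6}
'd' @ 4: {1,2,3,4,7,8}  [accepting]
'e' @ 5: {}  — dead — no transitions
after full input: {}  (accept=1 not in)

Answer: REJECT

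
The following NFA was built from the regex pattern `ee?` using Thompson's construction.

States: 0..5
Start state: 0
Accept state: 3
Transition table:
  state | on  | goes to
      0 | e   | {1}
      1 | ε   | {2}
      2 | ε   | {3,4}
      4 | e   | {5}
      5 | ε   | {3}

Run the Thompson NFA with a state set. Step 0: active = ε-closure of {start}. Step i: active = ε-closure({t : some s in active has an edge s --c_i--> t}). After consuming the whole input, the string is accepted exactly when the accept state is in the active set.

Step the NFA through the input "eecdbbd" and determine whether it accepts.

S₀ = ε-closure({0}) = {0}
'e' @ 1: {1,2,3,4}  (accept∈set)
'e' @ 2: {3,5}  (accept∈set)
'c' @ 3: {}  — state set empty
rest 'dbbd' ignored (set empty)
final: {}; accept 3 not in set

Answer: REJECT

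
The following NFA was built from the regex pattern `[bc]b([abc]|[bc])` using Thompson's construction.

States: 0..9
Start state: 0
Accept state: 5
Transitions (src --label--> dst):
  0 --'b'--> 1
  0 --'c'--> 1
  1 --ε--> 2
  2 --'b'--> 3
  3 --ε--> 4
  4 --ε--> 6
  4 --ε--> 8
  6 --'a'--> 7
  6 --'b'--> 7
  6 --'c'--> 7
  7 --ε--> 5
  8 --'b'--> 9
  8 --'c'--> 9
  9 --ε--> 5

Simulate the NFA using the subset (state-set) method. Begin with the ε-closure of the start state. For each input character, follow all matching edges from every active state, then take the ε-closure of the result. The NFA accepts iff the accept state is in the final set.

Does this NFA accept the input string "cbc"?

Answer: ACCEPT

Derivation:
initial (ε-close {0}): {0}
'c' @ 1: {1,2}
'b' @ 2: {3,4,6,8}
'c' @ 3: {5,7,9}  ✓accept
after full input: {5,7,9}  (accept=5 in)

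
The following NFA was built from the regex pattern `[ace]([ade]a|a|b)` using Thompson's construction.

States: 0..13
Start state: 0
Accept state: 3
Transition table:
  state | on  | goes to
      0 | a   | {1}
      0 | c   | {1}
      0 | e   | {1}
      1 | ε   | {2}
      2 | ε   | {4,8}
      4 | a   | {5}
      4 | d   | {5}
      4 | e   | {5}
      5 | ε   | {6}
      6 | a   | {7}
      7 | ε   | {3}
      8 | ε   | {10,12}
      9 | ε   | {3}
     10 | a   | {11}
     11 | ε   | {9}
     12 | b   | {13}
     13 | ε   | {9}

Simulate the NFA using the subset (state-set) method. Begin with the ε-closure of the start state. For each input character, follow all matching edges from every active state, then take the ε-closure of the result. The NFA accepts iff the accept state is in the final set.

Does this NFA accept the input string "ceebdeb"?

Answer: REJECT

Derivation:
S₀ = ε-closure({0}) = {0}
'c' @ 1: {1,2,4,8,10,12}
'e' @ 2: {5,6}
'e' @ 3: {}  — state set empty
rest 'bdeb' ignored (set empty)
final: {}; accept 3 not in set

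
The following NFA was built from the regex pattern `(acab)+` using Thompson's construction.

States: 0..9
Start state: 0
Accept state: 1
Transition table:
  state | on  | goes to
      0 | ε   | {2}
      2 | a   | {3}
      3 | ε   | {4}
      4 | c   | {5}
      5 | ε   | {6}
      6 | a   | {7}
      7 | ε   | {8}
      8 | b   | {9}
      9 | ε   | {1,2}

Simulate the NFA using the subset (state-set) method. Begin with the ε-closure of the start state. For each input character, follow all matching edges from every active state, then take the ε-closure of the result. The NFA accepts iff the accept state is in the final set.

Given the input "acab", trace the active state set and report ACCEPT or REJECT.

initial (ε-close {0}): {0,2}
'a' @ 1: {3,4}
'c' @ 2: {5,6}
'a' @ 3: {7,8}
'b' @ 4: {1,2,9}  [accepting]
end set {1,2,9} — state 1 in

Answer: ACCEPT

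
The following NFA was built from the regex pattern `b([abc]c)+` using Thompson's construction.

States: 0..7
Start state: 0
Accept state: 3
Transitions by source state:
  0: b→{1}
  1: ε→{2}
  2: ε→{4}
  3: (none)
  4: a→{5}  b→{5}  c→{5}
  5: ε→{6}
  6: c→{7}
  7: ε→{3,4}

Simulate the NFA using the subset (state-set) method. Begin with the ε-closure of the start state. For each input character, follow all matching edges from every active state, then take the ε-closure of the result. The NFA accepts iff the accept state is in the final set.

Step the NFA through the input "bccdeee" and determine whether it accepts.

Answer: REJECT

Trace:
S₀ = ε-closure({0}) = {0}
'b' @ 1: {1,2,4}
'c' @ 2: {5,6}
'c' @ 3: {3,4,7}  (accept∈set)
'd' @ 4: {}  — no active states
rest 'eee' ignored (set empty)
after full input: {}  (accept=3 not in)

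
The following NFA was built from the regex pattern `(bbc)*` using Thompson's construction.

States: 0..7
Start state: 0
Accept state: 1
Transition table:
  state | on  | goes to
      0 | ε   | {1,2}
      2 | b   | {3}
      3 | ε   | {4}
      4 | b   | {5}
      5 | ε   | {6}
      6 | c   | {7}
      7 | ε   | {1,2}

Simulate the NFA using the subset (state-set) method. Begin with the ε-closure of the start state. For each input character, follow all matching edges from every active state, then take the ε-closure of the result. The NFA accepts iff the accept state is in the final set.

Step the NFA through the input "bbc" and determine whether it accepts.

Answer: ACCEPT

Steps:
start: ε-closure({0}) = {0,1,2}
'b' @ 1: {3,4}
'b' @ 2: {5,6}
'c' @ 3: {1,2,7}  ✓accept
final: {1,2,7}; accept 1 in set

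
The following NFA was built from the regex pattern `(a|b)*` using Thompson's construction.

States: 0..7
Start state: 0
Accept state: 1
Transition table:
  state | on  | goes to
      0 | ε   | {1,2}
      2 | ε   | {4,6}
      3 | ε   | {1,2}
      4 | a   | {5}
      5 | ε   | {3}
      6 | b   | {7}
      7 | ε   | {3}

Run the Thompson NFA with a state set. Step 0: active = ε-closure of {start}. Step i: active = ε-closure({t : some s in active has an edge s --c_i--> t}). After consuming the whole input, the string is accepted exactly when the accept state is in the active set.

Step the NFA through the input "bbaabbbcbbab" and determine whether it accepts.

start: ε-closure({0}) = {0,1,2,4,6}
'b' @ 1: {1,2,3,4,6,7}  (accept∈set)
'b' @ 2: {1,2,3,4,6,7}  (accept∈set)
'a' @ 3: {1,2,3,4,5,6}  (accept∈set)
'a' @ 4: {1,2,3,4,5,6}  (accept∈set)
'b' @ 5: {1,2,3,4,6,7}  (accept∈set)
'b' @ 6: {1,2,3,4,6,7}  (accept∈set)
'b' @ 7: {1,2,3,4,6,7}  (accept∈set)
'c' @ 8: {}  — state set empty
rest 'bbab' ignored (set empty)
after full input: {}  (accept=1 not in)

Answer: REJECT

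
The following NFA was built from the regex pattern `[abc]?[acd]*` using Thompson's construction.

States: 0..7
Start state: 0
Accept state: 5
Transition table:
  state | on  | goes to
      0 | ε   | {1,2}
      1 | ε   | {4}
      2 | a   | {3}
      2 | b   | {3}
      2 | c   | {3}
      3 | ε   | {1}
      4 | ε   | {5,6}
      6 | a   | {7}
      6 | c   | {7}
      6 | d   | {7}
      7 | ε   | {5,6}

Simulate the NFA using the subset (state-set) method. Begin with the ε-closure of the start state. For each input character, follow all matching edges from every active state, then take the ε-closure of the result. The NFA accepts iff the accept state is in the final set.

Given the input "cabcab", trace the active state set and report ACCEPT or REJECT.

Answer: REJECT

Trace:
initial (ε-close {0}): {0,1,2,4,5,6}
'c' @ 1: {1,3,4,5,6,7}  ✓accept
'a' @ 2: {5,6,7}  ✓accept
'b' @ 3: {}  — no active states
rest 'cab' ignored (set empty)
after full input: {}  (accept=5 not in)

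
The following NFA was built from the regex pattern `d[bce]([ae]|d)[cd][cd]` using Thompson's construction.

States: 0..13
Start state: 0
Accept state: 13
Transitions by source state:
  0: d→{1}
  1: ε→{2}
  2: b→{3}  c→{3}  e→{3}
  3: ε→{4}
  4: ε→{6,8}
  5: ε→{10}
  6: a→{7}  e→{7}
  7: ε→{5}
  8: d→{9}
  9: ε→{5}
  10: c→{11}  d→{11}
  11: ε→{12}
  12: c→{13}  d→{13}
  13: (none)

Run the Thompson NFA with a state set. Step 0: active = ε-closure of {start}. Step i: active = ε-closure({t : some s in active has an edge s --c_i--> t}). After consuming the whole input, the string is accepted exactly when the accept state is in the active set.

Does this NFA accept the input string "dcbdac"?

S₀ = ε-closure({0}) = {0}
'd' @ 1: {1,2}
'c' @ 2: {3,4,6,8}
'b' @ 3: {}  — state set empty
rest 'dac' ignored (set empty)
after full input: {}  (accept=13 not in)

Answer: REJECT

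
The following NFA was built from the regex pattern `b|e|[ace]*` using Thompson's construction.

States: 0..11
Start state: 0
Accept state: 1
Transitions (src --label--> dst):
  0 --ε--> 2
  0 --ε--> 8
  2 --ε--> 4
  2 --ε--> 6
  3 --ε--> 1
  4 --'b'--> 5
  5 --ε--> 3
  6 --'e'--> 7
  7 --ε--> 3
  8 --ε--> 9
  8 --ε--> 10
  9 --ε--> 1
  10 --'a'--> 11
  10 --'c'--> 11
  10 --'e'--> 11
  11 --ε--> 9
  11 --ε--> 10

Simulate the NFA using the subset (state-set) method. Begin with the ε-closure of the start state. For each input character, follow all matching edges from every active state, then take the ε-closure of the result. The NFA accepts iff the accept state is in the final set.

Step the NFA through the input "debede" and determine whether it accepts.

Answer: REJECT

Steps:
start: ε-closure({0}) = {0,1,2,4,6,8,9,10}
'd' @ 1: {}  — dead — no transitions
rest 'ebede' ignored (set empty)
end set {} — state 1 not in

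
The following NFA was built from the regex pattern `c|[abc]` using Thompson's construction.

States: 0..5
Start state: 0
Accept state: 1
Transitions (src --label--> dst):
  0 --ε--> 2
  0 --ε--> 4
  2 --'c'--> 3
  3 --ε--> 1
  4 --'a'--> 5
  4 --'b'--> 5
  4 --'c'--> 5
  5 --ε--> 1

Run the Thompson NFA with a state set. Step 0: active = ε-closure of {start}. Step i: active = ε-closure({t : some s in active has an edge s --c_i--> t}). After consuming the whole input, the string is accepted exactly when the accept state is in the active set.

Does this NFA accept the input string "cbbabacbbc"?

initial (ε-close {0}): {0,2,4}
'c' @ 1: {1,3,5}  (accept∈set)
'b' @ 2: {}  — state set empty
rest 'babacbbc' ignored (set empty)
final: {}; accept 1 not in set

Answer: REJECT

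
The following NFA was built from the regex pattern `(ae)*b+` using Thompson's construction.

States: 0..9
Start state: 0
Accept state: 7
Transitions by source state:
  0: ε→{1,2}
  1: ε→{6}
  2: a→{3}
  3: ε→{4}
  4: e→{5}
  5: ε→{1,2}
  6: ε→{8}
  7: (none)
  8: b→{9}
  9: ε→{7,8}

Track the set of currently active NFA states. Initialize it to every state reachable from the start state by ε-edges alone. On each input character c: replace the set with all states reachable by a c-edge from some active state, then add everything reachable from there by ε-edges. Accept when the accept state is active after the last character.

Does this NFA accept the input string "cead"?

Answer: REJECT

Derivation:
initial (ε-close {0}): {0,1,2,6,8}
'c' @ 1: {}  — state set empty
rest 'ead' ignored (set empty)
final: {}; accept 7 not in set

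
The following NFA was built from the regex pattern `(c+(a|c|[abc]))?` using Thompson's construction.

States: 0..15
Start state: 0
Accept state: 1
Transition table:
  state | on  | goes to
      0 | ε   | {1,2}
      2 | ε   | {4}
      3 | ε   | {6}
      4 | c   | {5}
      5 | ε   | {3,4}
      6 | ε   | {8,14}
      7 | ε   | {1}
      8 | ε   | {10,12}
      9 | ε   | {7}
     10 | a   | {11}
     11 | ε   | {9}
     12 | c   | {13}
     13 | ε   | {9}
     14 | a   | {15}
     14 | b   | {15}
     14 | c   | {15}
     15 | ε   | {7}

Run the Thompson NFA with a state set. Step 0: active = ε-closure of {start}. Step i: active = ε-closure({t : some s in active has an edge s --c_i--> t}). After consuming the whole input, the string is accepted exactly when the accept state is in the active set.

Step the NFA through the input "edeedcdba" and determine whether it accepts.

S₀ = ε-closure({0}) = {0,1,2,4}
'e' @ 1: {}  — no active states
rest 'deedcdba' ignored (set empty)
end set {} — state 1 not in

Answer: REJECT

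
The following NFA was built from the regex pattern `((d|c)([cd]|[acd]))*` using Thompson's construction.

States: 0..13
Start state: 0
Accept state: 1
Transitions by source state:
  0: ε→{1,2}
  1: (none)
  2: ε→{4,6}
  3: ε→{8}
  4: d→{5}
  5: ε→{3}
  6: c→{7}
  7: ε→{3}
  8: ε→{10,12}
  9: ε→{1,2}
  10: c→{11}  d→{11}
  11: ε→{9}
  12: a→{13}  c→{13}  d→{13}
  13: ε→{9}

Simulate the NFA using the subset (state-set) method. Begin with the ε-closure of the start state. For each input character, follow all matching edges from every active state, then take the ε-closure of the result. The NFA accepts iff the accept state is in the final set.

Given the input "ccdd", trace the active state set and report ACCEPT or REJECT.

start: ε-closure({0}) = {0,1,2,4,6}
'c' @ 1: {3,7,8,10,12}
'c' @ 2: {1,2,4,6,9,11,13}  ✓accept
'd' @ 3: {3,5,8,10,12}
'd' @ 4: {1,2,4,6,9,11,13}  ✓accept
final: {1,2,4,6,9,11,13}; accept 1 in set

Answer: ACCEPT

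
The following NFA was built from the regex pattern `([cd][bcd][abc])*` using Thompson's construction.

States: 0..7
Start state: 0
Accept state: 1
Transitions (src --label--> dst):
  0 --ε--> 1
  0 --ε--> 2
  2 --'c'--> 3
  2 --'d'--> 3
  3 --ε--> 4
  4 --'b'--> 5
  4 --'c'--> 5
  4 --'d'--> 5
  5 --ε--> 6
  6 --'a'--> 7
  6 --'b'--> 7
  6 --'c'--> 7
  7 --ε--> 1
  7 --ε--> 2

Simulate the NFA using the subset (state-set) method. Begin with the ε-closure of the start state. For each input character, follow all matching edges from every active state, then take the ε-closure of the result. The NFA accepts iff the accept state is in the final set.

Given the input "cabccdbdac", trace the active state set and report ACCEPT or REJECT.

S₀ = ε-closure({0}) = {0,1,2}
'c' @ 1: {3,4}
'a' @ 2: {}  — no active states
rest 'bccdbdac' ignored (set empty)
after full input: {}  (accept=1 not in)

Answer: REJECT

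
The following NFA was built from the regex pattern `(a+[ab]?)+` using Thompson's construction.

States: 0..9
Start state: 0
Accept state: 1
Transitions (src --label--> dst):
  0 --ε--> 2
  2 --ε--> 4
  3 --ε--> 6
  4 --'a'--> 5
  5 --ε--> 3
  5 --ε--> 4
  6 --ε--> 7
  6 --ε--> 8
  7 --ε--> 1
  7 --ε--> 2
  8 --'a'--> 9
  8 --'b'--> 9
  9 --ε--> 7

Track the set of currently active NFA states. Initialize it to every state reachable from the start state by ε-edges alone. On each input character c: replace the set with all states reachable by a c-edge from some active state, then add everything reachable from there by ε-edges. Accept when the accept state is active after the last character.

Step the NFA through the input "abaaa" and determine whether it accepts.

Answer: ACCEPT

Derivation:
S₀ = ε-closure({0}) = {0,2,4}
'a' @ 1: {1,2,3,4,5,6,7,8}  ✓accept
'b' @ 2: {1,2,4,7,9}  ✓accept
'a' @ 3: {1,2,3,4,5,6,7,8}  ✓accept
'a' @ 4: {1,2,3,4,5,6,7,8,9}  ✓accept
'a' @ 5: {1,2,3,4,5,6,7,8,9}  ✓accept
final: {1,2,3,4,5,6,7,8,9}; accept 1 in set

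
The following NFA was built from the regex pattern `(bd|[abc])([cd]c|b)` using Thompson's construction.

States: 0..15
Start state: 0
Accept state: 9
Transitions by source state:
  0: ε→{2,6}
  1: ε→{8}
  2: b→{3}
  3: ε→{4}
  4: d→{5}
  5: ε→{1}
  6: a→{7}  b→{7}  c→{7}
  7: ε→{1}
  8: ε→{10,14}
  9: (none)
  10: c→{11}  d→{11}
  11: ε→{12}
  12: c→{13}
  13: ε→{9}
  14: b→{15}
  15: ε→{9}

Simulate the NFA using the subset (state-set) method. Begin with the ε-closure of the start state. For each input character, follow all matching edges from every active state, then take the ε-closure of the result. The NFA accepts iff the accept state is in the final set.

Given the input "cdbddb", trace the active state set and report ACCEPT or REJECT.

Answer: REJECT

Steps:
S₀ = ε-closure({0}) = {0,2,6}
'c' @ 1: {1,7,8,10,14}
'd' @ 2: {11,12}
'b' @ 3: {}  — no active states
rest 'ddb' ignored (set empty)
final: {}; accept 9 not in set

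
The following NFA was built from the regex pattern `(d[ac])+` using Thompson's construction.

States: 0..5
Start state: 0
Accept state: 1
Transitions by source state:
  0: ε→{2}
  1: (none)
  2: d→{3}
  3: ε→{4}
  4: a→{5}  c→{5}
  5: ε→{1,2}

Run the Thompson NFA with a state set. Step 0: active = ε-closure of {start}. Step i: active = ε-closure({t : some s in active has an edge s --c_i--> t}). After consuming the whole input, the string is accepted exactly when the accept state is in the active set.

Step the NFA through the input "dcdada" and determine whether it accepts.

Answer: ACCEPT

Steps:
S₀ = ε-closure({0}) = {0,2}
'd' @ 1: {3,4}
'c' @ 2: {1,2,5}  [accepting]
'd' @ 3: {3,4}
'a' @ 4: {1,2,5}  [accepting]
'd' @ 5: {3,4}
'a' @ 6: {1,2,5}  [accepting]
after full input: {1,2,5}  (accept=1 in)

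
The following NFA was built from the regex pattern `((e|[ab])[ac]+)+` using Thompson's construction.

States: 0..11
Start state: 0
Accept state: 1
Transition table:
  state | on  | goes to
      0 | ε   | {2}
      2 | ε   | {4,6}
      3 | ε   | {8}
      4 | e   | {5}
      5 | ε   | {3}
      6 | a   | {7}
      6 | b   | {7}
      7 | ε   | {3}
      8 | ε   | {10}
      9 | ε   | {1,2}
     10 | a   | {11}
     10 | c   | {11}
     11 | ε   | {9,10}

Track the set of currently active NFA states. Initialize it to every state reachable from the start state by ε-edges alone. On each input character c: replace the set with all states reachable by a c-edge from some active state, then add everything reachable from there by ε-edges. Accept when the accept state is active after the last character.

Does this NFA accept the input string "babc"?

initial (ε-close {0}): {0,2,4,6}
'b' @ 1: {3,7,8,10}
'a' @ 2: {1,2,4,6,9,10,11}  [accepting]
'b' @ 3: {3,7,8,10}
'c' @ 4: {1,2,4,6,9,10,11}  [accepting]
after full input: {1,2,4,6,9,10,11}  (accept=1 in)

Answer: ACCEPT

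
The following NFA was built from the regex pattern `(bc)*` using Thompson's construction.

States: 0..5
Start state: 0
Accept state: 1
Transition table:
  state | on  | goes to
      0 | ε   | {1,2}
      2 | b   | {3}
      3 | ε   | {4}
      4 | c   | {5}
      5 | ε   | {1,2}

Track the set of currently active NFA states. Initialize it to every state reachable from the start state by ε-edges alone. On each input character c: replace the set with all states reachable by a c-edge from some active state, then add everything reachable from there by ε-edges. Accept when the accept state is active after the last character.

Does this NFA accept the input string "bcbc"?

start: ε-closure({0}) = {0,1,2}
'b' @ 1: {3,4}
'c' @ 2: {1,2,5}  (accept∈set)
'b' @ 3: {3,4}
'c' @ 4: {1,2,5}  (accept∈set)
end set {1,2,5} — state 1 in

Answer: ACCEPT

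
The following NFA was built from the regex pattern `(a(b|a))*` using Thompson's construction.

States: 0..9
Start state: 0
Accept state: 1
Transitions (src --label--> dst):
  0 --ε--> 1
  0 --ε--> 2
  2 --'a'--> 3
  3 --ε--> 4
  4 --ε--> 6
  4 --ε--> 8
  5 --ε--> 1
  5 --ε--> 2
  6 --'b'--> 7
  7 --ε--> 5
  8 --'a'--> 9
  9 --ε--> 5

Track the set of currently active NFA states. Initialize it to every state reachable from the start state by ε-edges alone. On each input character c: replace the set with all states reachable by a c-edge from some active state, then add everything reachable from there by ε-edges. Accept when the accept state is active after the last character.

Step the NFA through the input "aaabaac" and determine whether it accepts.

Answer: REJECT

Derivation:
S₀ = ε-closure({0}) = {0,1,2}
'a' @ 1: {3,4,6,8}
'a' @ 2: {1,2,5,9}  ✓accept
'a' @ 3: {3,4,6,8}
'b' @ 4: {1,2,5,7}  ✓accept
'a' @ 5: {3,4,6,8}
'a' @ 6: {1,2,5,9}  ✓accept
'c' @ 7: {}  — dead — no transitions
after full input: {}  (accept=1 not in)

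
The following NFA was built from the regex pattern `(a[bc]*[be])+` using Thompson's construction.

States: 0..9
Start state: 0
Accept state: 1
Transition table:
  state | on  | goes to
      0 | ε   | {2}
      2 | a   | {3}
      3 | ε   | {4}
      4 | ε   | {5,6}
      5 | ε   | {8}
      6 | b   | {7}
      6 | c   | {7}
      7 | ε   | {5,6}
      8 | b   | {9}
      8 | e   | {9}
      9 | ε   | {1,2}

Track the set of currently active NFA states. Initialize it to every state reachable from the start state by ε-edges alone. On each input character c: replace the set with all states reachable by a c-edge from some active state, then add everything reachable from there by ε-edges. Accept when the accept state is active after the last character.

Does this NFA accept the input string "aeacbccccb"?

start: ε-closure({0}) = {0,2}
'a' @ 1: {3,4,5,6,8}
'e' @ 2: {1,2,9}  (accept∈set)
'a' @ 3: {3,4,5,6,8}
'c' @ 4: {5,6,7,8}
'b' @ 5: {1,2,5,6,7,8,9}  (accept∈set)
'c' @ 6: {5,6,7,8}
'c' @ 7: {5,6,7,8}
'c' @ 8: {5,6,7,8}
'c' @ 9: {5,6,7,8}
'b' @ 10: {1,2,5,6,7,8,9}  (accept∈set)
final: {1,2,5,6,7,8,9}; accept 1 in set

Answer: ACCEPT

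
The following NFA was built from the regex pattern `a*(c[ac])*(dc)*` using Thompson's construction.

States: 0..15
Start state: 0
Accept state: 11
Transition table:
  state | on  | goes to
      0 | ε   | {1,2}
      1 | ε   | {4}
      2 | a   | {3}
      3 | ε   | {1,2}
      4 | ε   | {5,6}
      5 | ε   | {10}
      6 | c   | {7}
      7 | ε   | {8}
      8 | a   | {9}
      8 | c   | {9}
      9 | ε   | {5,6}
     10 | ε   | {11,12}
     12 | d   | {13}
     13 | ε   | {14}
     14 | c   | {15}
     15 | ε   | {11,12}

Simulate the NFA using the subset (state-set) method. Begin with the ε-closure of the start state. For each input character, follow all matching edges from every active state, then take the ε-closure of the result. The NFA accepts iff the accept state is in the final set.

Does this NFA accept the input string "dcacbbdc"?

Answer: REJECT

Trace:
initial (ε-close {0}): {0,1,2,4,5,6,10,11,12}
'd' @ 1: {13,14}
'c' @ 2: {11,12,15}  [accepting]
'a' @ 3: {}  — dead — no transitions
rest 'cbbdc' ignored (set empty)
final: {}; accept 11 not in set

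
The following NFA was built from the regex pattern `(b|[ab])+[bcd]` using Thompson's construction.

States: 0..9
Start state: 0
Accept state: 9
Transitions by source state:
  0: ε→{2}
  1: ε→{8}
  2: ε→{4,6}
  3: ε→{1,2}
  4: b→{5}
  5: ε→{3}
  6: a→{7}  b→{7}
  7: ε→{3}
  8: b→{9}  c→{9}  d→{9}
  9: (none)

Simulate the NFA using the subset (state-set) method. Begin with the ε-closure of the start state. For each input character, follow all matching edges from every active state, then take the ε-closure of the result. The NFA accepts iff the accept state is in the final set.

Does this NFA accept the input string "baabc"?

Answer: ACCEPT

Derivation:
initial (ε-close {0}): {0,2,4,6}
'b' @ 1: {1,2,3,4,5,6,7,8}
'a' @ 2: {1,2,3,4,6,7,8}
'a' @ 3: {1,2,3,4,6,7,8}
'b' @ 4: {1,2,3,4,5,6,7,8,9}  [accepting]
'c' @ 5: {9}  [accepting]
final: {9}; accept 9 in set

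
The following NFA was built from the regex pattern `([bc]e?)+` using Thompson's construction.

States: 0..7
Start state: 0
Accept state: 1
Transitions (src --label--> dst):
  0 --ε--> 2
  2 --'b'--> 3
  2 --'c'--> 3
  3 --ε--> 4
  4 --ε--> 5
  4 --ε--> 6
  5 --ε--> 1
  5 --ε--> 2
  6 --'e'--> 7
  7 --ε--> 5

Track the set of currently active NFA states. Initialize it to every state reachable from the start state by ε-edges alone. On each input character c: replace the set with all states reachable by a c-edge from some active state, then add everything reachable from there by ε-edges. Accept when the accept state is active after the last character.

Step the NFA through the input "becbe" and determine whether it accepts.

S₀ = ε-closure({0}) = {0,2}
'b' @ 1: {1,2,3,4,5,6}  ✓accept
'e' @ 2: {1,2,5,7}  ✓accept
'c' @ 3: {1,2,3,4,5,6}  ✓accept
'b' @ 4: {1,2,3,4,5,6}  ✓accept
'e' @ 5: {1,2,5,7}  ✓accept
after full input: {1,2,5,7}  (accept=1 in)

Answer: ACCEPT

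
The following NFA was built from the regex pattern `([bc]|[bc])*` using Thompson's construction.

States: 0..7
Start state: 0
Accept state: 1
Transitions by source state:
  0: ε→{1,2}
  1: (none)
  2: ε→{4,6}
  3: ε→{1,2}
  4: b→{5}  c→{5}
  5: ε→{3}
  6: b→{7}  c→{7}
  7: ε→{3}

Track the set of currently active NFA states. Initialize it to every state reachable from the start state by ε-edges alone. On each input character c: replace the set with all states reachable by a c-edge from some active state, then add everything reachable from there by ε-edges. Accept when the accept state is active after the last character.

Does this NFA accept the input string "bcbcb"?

initial (ε-close {0}): {0,1,2,4,6}
'b' @ 1: {1,2,3,4,5,6,7}  (accept∈set)
'c' @ 2: {1,2,3,4,5,6,7}  (accept∈set)
'b' @ 3: {1,2,3,4,5,6,7}  (accept∈set)
'c' @ 4: {1,2,3,4,5,6,7}  (accept∈set)
'b' @ 5: {1,2,3,4,5,6,7}  (accept∈set)
final: {1,2,3,4,5,6,7}; accept 1 in set

Answer: ACCEPT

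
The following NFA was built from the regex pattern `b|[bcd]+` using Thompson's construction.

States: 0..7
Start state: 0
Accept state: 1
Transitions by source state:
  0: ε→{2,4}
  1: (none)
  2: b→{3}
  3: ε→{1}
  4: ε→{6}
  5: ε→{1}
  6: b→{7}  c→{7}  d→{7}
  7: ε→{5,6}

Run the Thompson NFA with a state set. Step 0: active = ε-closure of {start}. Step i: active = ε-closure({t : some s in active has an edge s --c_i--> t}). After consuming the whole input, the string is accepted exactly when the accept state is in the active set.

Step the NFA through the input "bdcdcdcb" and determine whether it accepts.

Answer: ACCEPT

Derivation:
S₀ = ε-closure({0}) = {0,2,4,6}
'b' @ 1: {1,3,5,6,7}  (accept∈set)
'd' @ 2: {1,5,6,7}  (accept∈set)
'c' @ 3: {1,5,6,7}  (accept∈set)
'd' @ 4: {1,5,6,7}  (accept∈set)
'c' @ 5: {1,5,6,7}  (accept∈set)
'd' @ 6: {1,5,6,7}  (accept∈set)
'c' @ 7: {1,5,6,7}  (accept∈set)
'b' @ 8: {1,5,6,7}  (accept∈set)
after full input: {1,5,6,7}  (accept=1 in)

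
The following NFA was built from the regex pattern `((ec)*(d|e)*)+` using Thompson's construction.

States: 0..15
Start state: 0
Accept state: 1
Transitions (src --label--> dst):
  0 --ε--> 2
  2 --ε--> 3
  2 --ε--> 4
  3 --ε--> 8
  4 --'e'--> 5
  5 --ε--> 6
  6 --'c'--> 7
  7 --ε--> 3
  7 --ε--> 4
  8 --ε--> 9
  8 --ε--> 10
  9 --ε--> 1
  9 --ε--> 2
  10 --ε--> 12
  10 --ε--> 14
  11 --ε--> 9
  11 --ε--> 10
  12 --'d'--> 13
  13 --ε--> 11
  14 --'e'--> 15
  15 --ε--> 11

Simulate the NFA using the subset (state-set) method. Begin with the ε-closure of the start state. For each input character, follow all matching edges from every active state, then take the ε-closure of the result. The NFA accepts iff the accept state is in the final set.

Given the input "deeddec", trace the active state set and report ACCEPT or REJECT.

S₀ = ε-closure({0}) = {0,1,2,3,4,8,9,10,12,14}
'd' @ 1: {1,2,3,4,8,9,10,11,12,13,14}  [accepting]
'e' @ 2: {1,2,3,4,5,6,8,9,10,11,12,14,15}  [accepting]
'e' @ 3: {1,2,3,4,5,6,8,9,10,11,12,14,15}  [accepting]
'd' @ 4: {1,2,3,4,8,9,10,11,12,13,14}  [accepting]
'd' @ 5: {1,2,3,4,8,9,10,11,12,13,14}  [accepting]
'e' @ 6: {1,2,3,4,5,6,8,9,10,11,12,14,15}  [accepting]
'c' @ 7: {1,2,3,4,7,8,9,10,12,14}  [accepting]
final: {1,2,3,4,7,8,9,10,12,14}; accept 1 in set

Answer: ACCEPT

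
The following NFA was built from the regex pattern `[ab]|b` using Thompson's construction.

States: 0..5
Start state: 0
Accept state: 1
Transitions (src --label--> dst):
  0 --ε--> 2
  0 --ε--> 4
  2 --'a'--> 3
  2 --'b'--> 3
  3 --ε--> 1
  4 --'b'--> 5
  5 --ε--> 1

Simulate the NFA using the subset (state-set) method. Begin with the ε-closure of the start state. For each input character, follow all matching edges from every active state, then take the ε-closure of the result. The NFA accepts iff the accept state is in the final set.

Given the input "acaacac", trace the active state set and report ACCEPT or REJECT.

S₀ = ε-closure({0}) = {0,2,4}
'a' @ 1: {1,3}  [accepting]
'c' @ 2: {}  — dead — no transitions
rest 'aacac' ignored (set empty)
after full input: {}  (accept=1 not in)

Answer: REJECT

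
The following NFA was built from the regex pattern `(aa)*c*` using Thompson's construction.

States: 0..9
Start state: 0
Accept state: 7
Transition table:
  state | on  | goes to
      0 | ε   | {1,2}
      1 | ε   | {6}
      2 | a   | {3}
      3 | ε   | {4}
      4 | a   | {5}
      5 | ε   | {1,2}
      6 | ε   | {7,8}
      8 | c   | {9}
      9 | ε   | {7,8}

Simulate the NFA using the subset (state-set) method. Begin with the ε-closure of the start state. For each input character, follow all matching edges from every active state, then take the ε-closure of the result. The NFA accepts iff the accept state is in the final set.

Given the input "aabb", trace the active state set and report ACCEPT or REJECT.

Answer: REJECT

Derivation:
start: ε-closure({0}) = {0,1,2,6,7,8}
'a' @ 1: {3,4}
'a' @ 2: {1,2,5,6,7,8}  ✓accept
'b' @ 3: {}  — dead — no transitions
rest 'b' ignored (set empty)
after full input: {}  (accept=7 not in)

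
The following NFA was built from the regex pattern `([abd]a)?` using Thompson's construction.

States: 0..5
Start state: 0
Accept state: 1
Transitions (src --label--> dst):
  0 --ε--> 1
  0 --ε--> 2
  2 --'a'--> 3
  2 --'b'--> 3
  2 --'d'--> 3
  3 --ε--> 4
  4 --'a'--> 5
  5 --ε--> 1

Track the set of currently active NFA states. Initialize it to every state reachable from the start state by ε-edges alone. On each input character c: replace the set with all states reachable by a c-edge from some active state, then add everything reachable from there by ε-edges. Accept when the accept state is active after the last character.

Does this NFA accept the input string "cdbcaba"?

Answer: REJECT

Trace:
S₀ = ε-closure({0}) = {0,1,2}
'c' @ 1: {}  — no active states
rest 'dbcaba' ignored (set empty)
after full input: {}  (accept=1 not in)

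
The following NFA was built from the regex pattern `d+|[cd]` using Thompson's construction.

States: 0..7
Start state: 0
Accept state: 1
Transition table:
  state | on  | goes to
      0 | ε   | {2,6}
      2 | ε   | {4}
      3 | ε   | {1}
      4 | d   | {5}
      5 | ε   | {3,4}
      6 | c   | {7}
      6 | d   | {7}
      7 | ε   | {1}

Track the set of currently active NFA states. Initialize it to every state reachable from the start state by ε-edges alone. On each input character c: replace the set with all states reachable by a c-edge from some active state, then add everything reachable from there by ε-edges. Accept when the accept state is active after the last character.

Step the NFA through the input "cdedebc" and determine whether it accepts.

Answer: REJECT

Trace:
initial (ε-close {0}): {0,2,4,6}
'c' @ 1: {1,7}  [accepting]
'd' @ 2: {}  — state set empty
rest 'edebc' ignored (set empty)
end set {} — state 1 not in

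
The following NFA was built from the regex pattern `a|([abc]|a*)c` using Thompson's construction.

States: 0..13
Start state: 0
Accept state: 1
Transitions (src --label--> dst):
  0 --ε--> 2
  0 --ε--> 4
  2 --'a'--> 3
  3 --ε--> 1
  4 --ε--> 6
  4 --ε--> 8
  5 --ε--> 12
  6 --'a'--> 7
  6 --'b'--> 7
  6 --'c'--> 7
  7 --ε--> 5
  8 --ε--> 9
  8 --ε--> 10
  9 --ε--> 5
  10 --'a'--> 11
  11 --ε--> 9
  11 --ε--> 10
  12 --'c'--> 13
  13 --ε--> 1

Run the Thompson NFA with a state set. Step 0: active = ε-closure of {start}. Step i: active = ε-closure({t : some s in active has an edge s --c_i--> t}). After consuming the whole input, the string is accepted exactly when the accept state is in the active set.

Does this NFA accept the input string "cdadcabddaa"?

Answer: REJECT

Steps:
start: ε-closure({0}) = {0,2,4,5,6,8,9,10,12}
'c' @ 1: {1,5,7,12,13}  [accepting]
'd' @ 2: {}  — no active states
rest 'adcabddaa' ignored (set empty)
final: {}; accept 1 not in set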